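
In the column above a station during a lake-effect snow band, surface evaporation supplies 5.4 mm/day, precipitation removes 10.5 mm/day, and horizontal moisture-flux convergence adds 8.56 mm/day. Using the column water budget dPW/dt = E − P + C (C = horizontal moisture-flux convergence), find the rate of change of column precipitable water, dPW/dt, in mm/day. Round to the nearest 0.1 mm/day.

dPW/dt = E − P + C = 5.4 − 10.5 + (8.56) = 3.5 mm/day.

dPW/dt ≈ 3.5 mm/day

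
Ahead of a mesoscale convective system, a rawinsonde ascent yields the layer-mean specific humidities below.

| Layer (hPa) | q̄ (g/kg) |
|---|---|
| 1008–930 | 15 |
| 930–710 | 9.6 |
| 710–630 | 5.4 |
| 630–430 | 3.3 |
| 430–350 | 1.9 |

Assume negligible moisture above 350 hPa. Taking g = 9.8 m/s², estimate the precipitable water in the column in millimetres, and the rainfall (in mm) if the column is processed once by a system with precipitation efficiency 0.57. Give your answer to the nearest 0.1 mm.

Precipitable water is the column-integrated vapour mass per unit area: PW = (1/g) Σ q̄ Δp, with q in kg/kg and Δp in Pa (1 kg/m² of water = 1 mm).
Layer 1008–930 hPa: Δp = 78 hPa = 7800 Pa, q̄ = 0.015 kg/kg → 0.015 × 7800 / 9.8 = 11.94 mm
Layer 930–710 hPa: Δp = 220 hPa = 22000 Pa, q̄ = 0.0096 kg/kg → 0.0096 × 22000 / 9.8 = 21.55 mm
Layer 710–630 hPa: Δp = 80 hPa = 8000 Pa, q̄ = 0.0054 kg/kg → 0.0054 × 8000 / 9.8 = 4.41 mm
Layer 630–430 hPa: Δp = 200 hPa = 20000 Pa, q̄ = 0.0033 kg/kg → 0.0033 × 20000 / 9.8 = 6.73 mm
Layer 430–350 hPa: Δp = 80 hPa = 8000 Pa, q̄ = 0.0019 kg/kg → 0.0019 × 8000 / 9.8 = 1.55 mm
PW = 11.94 + 21.55 + 4.41 + 6.73 + 1.55 = 46.18 ≈ 46.2 mm.
Rainfall = ε × PW = 0.57 × 46.2 = 26.3 mm.

PW ≈ 46.2 mm; rainfall ≈ 26.3 mm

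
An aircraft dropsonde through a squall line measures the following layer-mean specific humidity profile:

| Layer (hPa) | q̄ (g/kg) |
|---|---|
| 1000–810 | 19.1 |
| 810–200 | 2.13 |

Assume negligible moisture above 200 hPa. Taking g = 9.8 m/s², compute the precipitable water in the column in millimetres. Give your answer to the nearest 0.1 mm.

PW ≈ 50.3 mm

Precipitable water is the column-integrated vapour mass per unit area: PW = (1/g) Σ q̄ Δp, with q in kg/kg and Δp in Pa (1 kg/m² of water = 1 mm).
Layer 1000–810 hPa: Δp = 190 hPa = 19000 Pa, q̄ = 0.0191 kg/kg → 0.0191 × 19000 / 9.8 = 37.03 mm
Layer 810–200 hPa: Δp = 610 hPa = 61000 Pa, q̄ = 0.00213 kg/kg → 0.00213 × 61000 / 9.8 = 13.26 mm
PW = 37.03 + 13.26 = 50.29 ≈ 50.3 mm.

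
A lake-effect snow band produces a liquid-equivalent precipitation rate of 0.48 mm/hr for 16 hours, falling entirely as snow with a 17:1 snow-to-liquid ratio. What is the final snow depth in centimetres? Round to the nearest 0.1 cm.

Liquid-equivalent depth = 0.48 × 16 = 7.68 mm.
Snow depth = 7.68 mm × 17 = 130.56 mm = 13.1 cm.

snow depth ≈ 13.1 cm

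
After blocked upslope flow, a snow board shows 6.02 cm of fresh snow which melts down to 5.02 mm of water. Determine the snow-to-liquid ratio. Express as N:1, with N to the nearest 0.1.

ratio ≈ 12.0

Ratio = snow depth / SWE = 60.2 mm / 5.02 mm = 12.0, i.e. 12.0:1.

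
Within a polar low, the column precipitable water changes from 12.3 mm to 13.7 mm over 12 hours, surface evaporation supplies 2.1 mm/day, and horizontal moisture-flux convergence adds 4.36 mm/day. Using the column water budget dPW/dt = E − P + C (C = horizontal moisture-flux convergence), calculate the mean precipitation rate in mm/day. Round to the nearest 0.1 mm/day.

dPW/dt = (13.7 − 12.3) mm / (12/24 day) = +2.800 mm/day.
P = E + C − dPW/dt = 2.1 + (4.36) − (+2.800) = 3.7 mm/day.

P ≈ 3.7 mm/day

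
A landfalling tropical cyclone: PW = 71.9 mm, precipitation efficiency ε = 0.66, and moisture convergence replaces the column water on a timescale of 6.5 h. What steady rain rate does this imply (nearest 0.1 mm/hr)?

R ≈ 7.3 mm/hr

Each overturning extracts ε × PW = 0.66 × 71.9 = 47.454 mm.
Rate = ε·PW / τ = 47.454 / 6.5 h = 7.3 mm/hr.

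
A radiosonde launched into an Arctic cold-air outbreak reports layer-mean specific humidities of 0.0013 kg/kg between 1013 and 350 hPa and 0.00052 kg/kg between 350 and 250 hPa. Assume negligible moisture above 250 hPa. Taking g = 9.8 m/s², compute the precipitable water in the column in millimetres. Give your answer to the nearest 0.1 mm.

PW ≈ 9.3 mm

Precipitable water is the column-integrated vapour mass per unit area: PW = (1/g) Σ q̄ Δp, with q in kg/kg and Δp in Pa (1 kg/m² of water = 1 mm).
Layer 1013–350 hPa: Δp = 663 hPa = 66300 Pa, q̄ = 0.0013 kg/kg → 0.0013 × 66300 / 9.8 = 8.79 mm
Layer 350–250 hPa: Δp = 100 hPa = 10000 Pa, q̄ = 0.00052 kg/kg → 0.00052 × 10000 / 9.8 = 0.53 mm
PW = 8.79 + 0.53 = 9.32 ≈ 9.3 mm.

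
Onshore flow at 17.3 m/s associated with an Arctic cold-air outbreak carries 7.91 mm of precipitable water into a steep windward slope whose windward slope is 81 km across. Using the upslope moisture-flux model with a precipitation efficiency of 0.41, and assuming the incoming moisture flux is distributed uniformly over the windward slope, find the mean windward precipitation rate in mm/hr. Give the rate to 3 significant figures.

R ≈ 2.49 mm/hr

Incoming column moisture flux per unit ridge length: F = V × PW = 17.3 × 7.91 = 136.843 mm·m/s.
Spread over the 81 km slope with efficiency ε = 0.41: R = ε·F/W = 0.41 × 136.843 / 81000 m = 6.927e-04 mm/s.
R = 6.927e-04 × 3600 = 2.49 mm/hr.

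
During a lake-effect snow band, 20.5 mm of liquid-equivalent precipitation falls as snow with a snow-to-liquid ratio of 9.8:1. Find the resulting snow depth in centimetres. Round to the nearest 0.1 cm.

Snow depth = liquid × ratio = 20.5 mm × 9.8 = 200.9 mm = 20.1 cm.

snow depth ≈ 20.1 cm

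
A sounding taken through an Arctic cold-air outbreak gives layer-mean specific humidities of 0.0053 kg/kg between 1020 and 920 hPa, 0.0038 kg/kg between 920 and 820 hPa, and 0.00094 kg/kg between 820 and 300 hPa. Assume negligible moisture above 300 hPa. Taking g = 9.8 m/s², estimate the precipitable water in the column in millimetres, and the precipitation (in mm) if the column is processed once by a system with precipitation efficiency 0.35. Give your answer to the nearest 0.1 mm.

PW ≈ 14.3 mm; precipitation ≈ 5.0 mm

Precipitable water is the column-integrated vapour mass per unit area: PW = (1/g) Σ q̄ Δp, with q in kg/kg and Δp in Pa (1 kg/m² of water = 1 mm).
Layer 1020–920 hPa: Δp = 100 hPa = 10000 Pa, q̄ = 0.0053 kg/kg → 0.0053 × 10000 / 9.8 = 5.41 mm
Layer 920–820 hPa: Δp = 100 hPa = 10000 Pa, q̄ = 0.0038 kg/kg → 0.0038 × 10000 / 9.8 = 3.88 mm
Layer 820–300 hPa: Δp = 520 hPa = 52000 Pa, q̄ = 0.00094 kg/kg → 0.00094 × 52000 / 9.8 = 4.99 mm
PW = 5.41 + 3.88 + 4.99 = 14.28 ≈ 14.3 mm.
Precipitation = ε × PW = 0.35 × 14.3 = 5.0 mm.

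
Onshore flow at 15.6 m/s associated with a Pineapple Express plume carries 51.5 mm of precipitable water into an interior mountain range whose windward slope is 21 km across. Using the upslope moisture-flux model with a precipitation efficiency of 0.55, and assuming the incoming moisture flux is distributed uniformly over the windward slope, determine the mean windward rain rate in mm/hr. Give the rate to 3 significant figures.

Incoming column moisture flux per unit ridge length: F = V × PW = 15.6 × 51.5 = 803.4 mm·m/s.
Spread over the 21 km slope with efficiency ε = 0.55: R = ε·F/W = 0.55 × 803.4 / 21000 m = 2.104e-02 mm/s.
R = 2.104e-02 × 3600 = 75.7 mm/hr.

R ≈ 75.7 mm/hr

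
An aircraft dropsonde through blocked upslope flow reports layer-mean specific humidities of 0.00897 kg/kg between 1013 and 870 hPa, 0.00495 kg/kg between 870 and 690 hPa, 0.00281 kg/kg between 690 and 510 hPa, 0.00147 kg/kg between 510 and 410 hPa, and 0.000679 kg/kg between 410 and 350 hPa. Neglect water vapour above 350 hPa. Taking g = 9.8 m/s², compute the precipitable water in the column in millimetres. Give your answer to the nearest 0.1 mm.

PW ≈ 29.3 mm

Precipitable water is the column-integrated vapour mass per unit area: PW = (1/g) Σ q̄ Δp, with q in kg/kg and Δp in Pa (1 kg/m² of water = 1 mm).
Layer 1013–870 hPa: Δp = 143 hPa = 14300 Pa, q̄ = 0.00897 kg/kg → 0.00897 × 14300 / 9.8 = 13.09 mm
Layer 870–690 hPa: Δp = 180 hPa = 18000 Pa, q̄ = 0.00495 kg/kg → 0.00495 × 18000 / 9.8 = 9.09 mm
Layer 690–510 hPa: Δp = 180 hPa = 18000 Pa, q̄ = 0.00281 kg/kg → 0.00281 × 18000 / 9.8 = 5.16 mm
Layer 510–410 hPa: Δp = 100 hPa = 10000 Pa, q̄ = 0.00147 kg/kg → 0.00147 × 10000 / 9.8 = 1.50 mm
Layer 410–350 hPa: Δp = 60 hPa = 6000 Pa, q̄ = 0.000679 kg/kg → 0.000679 × 6000 / 9.8 = 0.42 mm
PW = 13.09 + 9.09 + 5.16 + 1.50 + 0.42 = 29.26 ≈ 29.3 mm.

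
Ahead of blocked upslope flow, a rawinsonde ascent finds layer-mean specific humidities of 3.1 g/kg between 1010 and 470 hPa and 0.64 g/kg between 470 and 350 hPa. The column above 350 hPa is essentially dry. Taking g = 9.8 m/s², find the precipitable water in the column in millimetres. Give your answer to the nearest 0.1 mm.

Precipitable water is the column-integrated vapour mass per unit area: PW = (1/g) Σ q̄ Δp, with q in kg/kg and Δp in Pa (1 kg/m² of water = 1 mm).
Layer 1010–470 hPa: Δp = 540 hPa = 54000 Pa, q̄ = 0.0031 kg/kg → 0.0031 × 54000 / 9.8 = 17.08 mm
Layer 470–350 hPa: Δp = 120 hPa = 12000 Pa, q̄ = 0.00064 kg/kg → 0.00064 × 12000 / 9.8 = 0.78 mm
PW = 17.08 + 0.78 = 17.86 ≈ 17.9 mm.

PW ≈ 17.9 mm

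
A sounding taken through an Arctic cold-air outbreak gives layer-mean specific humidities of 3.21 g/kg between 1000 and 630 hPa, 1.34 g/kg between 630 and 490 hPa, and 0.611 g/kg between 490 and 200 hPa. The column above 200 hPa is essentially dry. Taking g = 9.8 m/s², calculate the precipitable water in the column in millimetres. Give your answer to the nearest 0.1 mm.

PW ≈ 15.8 mm

Precipitable water is the column-integrated vapour mass per unit area: PW = (1/g) Σ q̄ Δp, with q in kg/kg and Δp in Pa (1 kg/m² of water = 1 mm).
Layer 1000–630 hPa: Δp = 370 hPa = 37000 Pa, q̄ = 0.00321 kg/kg → 0.00321 × 37000 / 9.8 = 12.12 mm
Layer 630–490 hPa: Δp = 140 hPa = 14000 Pa, q̄ = 0.00134 kg/kg → 0.00134 × 14000 / 9.8 = 1.91 mm
Layer 490–200 hPa: Δp = 290 hPa = 29000 Pa, q̄ = 0.000611 kg/kg → 0.000611 × 29000 / 9.8 = 1.81 mm
PW = 12.12 + 1.91 + 1.81 = 15.84 ≈ 15.8 mm.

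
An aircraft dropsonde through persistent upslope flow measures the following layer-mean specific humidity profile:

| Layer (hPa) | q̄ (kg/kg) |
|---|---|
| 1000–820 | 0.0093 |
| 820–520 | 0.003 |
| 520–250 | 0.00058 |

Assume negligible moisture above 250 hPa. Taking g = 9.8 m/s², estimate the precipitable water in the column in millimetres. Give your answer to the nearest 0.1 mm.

Precipitable water is the column-integrated vapour mass per unit area: PW = (1/g) Σ q̄ Δp, with q in kg/kg and Δp in Pa (1 kg/m² of water = 1 mm).
Layer 1000–820 hPa: Δp = 180 hPa = 18000 Pa, q̄ = 0.0093 kg/kg → 0.0093 × 18000 / 9.8 = 17.08 mm
Layer 820–520 hPa: Δp = 300 hPa = 30000 Pa, q̄ = 0.003 kg/kg → 0.003 × 30000 / 9.8 = 9.18 mm
Layer 520–250 hPa: Δp = 270 hPa = 27000 Pa, q̄ = 0.00058 kg/kg → 0.00058 × 27000 / 9.8 = 1.60 mm
PW = 17.08 + 9.18 + 1.60 = 27.86 ≈ 27.9 mm.

PW ≈ 27.9 mm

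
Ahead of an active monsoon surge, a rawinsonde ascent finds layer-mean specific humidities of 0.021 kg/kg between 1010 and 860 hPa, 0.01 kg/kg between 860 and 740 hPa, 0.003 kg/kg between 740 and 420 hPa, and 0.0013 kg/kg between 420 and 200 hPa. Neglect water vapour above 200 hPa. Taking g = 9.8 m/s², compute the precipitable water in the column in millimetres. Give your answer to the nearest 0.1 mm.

Precipitable water is the column-integrated vapour mass per unit area: PW = (1/g) Σ q̄ Δp, with q in kg/kg and Δp in Pa (1 kg/m² of water = 1 mm).
Layer 1010–860 hPa: Δp = 150 hPa = 15000 Pa, q̄ = 0.021 kg/kg → 0.021 × 15000 / 9.8 = 32.14 mm
Layer 860–740 hPa: Δp = 120 hPa = 12000 Pa, q̄ = 0.01 kg/kg → 0.01 × 12000 / 9.8 = 12.24 mm
Layer 740–420 hPa: Δp = 320 hPa = 32000 Pa, q̄ = 0.003 kg/kg → 0.003 × 32000 / 9.8 = 9.80 mm
Layer 420–200 hPa: Δp = 220 hPa = 22000 Pa, q̄ = 0.0013 kg/kg → 0.0013 × 22000 / 9.8 = 2.92 mm
PW = 32.14 + 12.24 + 9.80 + 2.92 = 57.10 ≈ 57.1 mm.

PW ≈ 57.1 mm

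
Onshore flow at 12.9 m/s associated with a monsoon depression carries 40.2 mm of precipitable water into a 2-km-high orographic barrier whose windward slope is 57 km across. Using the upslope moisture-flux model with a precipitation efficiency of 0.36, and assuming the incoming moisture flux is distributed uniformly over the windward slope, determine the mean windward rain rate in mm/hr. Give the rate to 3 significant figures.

Incoming column moisture flux per unit ridge length: F = V × PW = 12.9 × 40.2 = 518.58 mm·m/s.
Spread over the 57 km slope with efficiency ε = 0.36: R = ε·F/W = 0.36 × 518.58 / 57000 m = 3.275e-03 mm/s.
R = 3.275e-03 × 3600 = 11.8 mm/hr.

R ≈ 11.8 mm/hr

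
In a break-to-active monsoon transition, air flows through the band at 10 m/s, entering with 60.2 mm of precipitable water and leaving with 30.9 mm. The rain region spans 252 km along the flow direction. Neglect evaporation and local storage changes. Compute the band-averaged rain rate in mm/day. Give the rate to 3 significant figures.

R ≈ 100 mm/day

Column moisture flux per unit crosswind length is F = V × PW.
Inflow: F_in = 10 × 60.2 = 602 mm·m/s
Outflow: F_out = 10 × 30.9 = 309 mm·m/s
Steady-state rate R = (F_in − F_out)/L = (602 − 309) / 252000 m = 1.163e-03 mm/s.
R = 1.163e-03 × 3600 × 24 = 100 mm/day.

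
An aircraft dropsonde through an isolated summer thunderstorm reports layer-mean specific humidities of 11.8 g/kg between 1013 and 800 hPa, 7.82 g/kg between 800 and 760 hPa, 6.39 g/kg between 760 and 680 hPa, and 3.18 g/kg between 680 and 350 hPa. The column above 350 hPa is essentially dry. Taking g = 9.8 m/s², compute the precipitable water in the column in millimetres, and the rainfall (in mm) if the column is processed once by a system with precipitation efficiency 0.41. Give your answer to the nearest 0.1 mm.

Precipitable water is the column-integrated vapour mass per unit area: PW = (1/g) Σ q̄ Δp, with q in kg/kg and Δp in Pa (1 kg/m² of water = 1 mm).
Layer 1013–800 hPa: Δp = 213 hPa = 21300 Pa, q̄ = 0.0118 kg/kg → 0.0118 × 21300 / 9.8 = 25.65 mm
Layer 800–760 hPa: Δp = 40 hPa = 4000 Pa, q̄ = 0.00782 kg/kg → 0.00782 × 4000 / 9.8 = 3.19 mm
Layer 760–680 hPa: Δp = 80 hPa = 8000 Pa, q̄ = 0.00639 kg/kg → 0.00639 × 8000 / 9.8 = 5.22 mm
Layer 680–350 hPa: Δp = 330 hPa = 33000 Pa, q̄ = 0.00318 kg/kg → 0.00318 × 33000 / 9.8 = 10.71 mm
PW = 25.65 + 3.19 + 5.22 + 10.71 = 44.77 ≈ 44.8 mm.
Rainfall = ε × PW = 0.41 × 44.8 = 18.4 mm.

PW ≈ 44.8 mm; rainfall ≈ 18.4 mm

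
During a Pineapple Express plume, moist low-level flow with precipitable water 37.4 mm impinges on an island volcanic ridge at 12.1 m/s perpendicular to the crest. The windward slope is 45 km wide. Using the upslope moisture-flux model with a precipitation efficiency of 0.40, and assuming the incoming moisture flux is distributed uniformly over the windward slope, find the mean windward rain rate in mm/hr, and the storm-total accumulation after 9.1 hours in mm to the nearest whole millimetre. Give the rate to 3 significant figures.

R ≈ 14.5 mm/hr; total ≈ 132 mm

Incoming column moisture flux per unit ridge length: F = V × PW = 12.1 × 37.4 = 452.54 mm·m/s.
Spread over the 45 km slope with efficiency ε = 0.40: R = ε·F/W = 0.40 × 452.54 / 45000 m = 4.023e-03 mm/s.
R = 4.023e-03 × 3600 = 14.5 mm/hr.
Over 9.1 h: total = 14.5 × 9.1 = 131.95 ≈ 132 mm.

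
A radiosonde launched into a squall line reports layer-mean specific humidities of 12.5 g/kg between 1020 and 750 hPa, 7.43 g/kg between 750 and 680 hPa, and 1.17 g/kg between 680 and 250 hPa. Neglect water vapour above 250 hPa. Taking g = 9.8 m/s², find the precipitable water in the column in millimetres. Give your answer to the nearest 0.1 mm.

Precipitable water is the column-integrated vapour mass per unit area: PW = (1/g) Σ q̄ Δp, with q in kg/kg and Δp in Pa (1 kg/m² of water = 1 mm).
Layer 1020–750 hPa: Δp = 270 hPa = 27000 Pa, q̄ = 0.0125 kg/kg → 0.0125 × 27000 / 9.8 = 34.44 mm
Layer 750–680 hPa: Δp = 70 hPa = 7000 Pa, q̄ = 0.00743 kg/kg → 0.00743 × 7000 / 9.8 = 5.31 mm
Layer 680–250 hPa: Δp = 430 hPa = 43000 Pa, q̄ = 0.00117 kg/kg → 0.00117 × 43000 / 9.8 = 5.13 mm
PW = 34.44 + 5.31 + 5.13 = 44.88 ≈ 44.9 mm.

PW ≈ 44.9 mm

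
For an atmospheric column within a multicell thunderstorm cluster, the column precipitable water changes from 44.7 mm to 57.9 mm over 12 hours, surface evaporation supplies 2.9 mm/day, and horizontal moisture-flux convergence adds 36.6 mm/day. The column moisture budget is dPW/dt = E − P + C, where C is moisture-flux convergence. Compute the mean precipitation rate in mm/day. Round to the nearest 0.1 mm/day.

dPW/dt = (57.9 − 44.7) mm / (12/24 day) = +26.400 mm/day.
P = E + C − dPW/dt = 2.9 + (36.6) − (+26.400) = 13.1 mm/day.

P ≈ 13.1 mm/day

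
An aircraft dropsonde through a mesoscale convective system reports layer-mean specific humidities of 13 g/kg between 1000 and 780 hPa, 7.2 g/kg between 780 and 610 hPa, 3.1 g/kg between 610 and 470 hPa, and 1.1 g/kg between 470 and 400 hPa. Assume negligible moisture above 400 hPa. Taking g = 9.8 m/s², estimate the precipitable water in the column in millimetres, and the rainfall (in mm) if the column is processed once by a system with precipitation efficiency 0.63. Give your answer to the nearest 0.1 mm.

Precipitable water is the column-integrated vapour mass per unit area: PW = (1/g) Σ q̄ Δp, with q in kg/kg and Δp in Pa (1 kg/m² of water = 1 mm).
Layer 1000–780 hPa: Δp = 220 hPa = 22000 Pa, q̄ = 0.013 kg/kg → 0.013 × 22000 / 9.8 = 29.18 mm
Layer 780–610 hPa: Δp = 170 hPa = 17000 Pa, q̄ = 0.0072 kg/kg → 0.0072 × 17000 / 9.8 = 12.49 mm
Layer 610–470 hPa: Δp = 140 hPa = 14000 Pa, q̄ = 0.0031 kg/kg → 0.0031 × 14000 / 9.8 = 4.43 mm
Layer 470–400 hPa: Δp = 70 hPa = 7000 Pa, q̄ = 0.0011 kg/kg → 0.0011 × 7000 / 9.8 = 0.79 mm
PW = 29.18 + 12.49 + 4.43 + 0.79 = 46.89 ≈ 46.9 mm.
Rainfall = ε × PW = 0.63 × 46.9 = 29.5 mm.

PW ≈ 46.9 mm; rainfall ≈ 29.5 mm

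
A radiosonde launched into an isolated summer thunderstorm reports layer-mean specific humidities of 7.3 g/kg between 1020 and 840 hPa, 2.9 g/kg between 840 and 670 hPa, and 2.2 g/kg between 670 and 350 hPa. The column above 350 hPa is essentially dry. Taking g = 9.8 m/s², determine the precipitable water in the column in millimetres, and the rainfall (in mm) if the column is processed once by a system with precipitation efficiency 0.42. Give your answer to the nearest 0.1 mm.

PW ≈ 25.6 mm; rainfall ≈ 10.8 mm

Precipitable water is the column-integrated vapour mass per unit area: PW = (1/g) Σ q̄ Δp, with q in kg/kg and Δp in Pa (1 kg/m² of water = 1 mm).
Layer 1020–840 hPa: Δp = 180 hPa = 18000 Pa, q̄ = 0.0073 kg/kg → 0.0073 × 18000 / 9.8 = 13.41 mm
Layer 840–670 hPa: Δp = 170 hPa = 17000 Pa, q̄ = 0.0029 kg/kg → 0.0029 × 17000 / 9.8 = 5.03 mm
Layer 670–350 hPa: Δp = 320 hPa = 32000 Pa, q̄ = 0.0022 kg/kg → 0.0022 × 32000 / 9.8 = 7.18 mm
PW = 13.41 + 5.03 + 7.18 = 25.62 ≈ 25.6 mm.
Rainfall = ε × PW = 0.42 × 25.6 = 10.8 mm.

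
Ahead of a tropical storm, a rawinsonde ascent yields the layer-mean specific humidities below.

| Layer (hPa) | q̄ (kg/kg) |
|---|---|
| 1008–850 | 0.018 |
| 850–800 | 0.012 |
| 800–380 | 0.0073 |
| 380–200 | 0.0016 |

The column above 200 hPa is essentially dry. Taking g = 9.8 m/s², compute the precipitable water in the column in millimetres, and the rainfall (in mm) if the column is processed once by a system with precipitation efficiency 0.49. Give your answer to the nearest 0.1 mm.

PW ≈ 69.4 mm; rainfall ≈ 34.0 mm

Precipitable water is the column-integrated vapour mass per unit area: PW = (1/g) Σ q̄ Δp, with q in kg/kg and Δp in Pa (1 kg/m² of water = 1 mm).
Layer 1008–850 hPa: Δp = 158 hPa = 15800 Pa, q̄ = 0.018 kg/kg → 0.018 × 15800 / 9.8 = 29.02 mm
Layer 850–800 hPa: Δp = 50 hPa = 5000 Pa, q̄ = 0.012 kg/kg → 0.012 × 5000 / 9.8 = 6.12 mm
Layer 800–380 hPa: Δp = 420 hPa = 42000 Pa, q̄ = 0.0073 kg/kg → 0.0073 × 42000 / 9.8 = 31.29 mm
Layer 380–200 hPa: Δp = 180 hPa = 18000 Pa, q̄ = 0.0016 kg/kg → 0.0016 × 18000 / 9.8 = 2.94 mm
PW = 29.02 + 6.12 + 31.29 + 2.94 = 69.37 ≈ 69.4 mm.
Rainfall = ε × PW = 0.49 × 69.4 = 34.0 mm.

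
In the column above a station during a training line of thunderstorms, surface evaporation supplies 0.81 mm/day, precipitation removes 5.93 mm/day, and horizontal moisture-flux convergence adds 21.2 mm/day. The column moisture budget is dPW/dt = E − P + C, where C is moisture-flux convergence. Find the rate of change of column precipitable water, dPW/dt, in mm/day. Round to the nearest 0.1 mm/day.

dPW/dt ≈ 16.1 mm/day

dPW/dt = E − P + C = 0.81 − 5.93 + (21.2) = 16.1 mm/day.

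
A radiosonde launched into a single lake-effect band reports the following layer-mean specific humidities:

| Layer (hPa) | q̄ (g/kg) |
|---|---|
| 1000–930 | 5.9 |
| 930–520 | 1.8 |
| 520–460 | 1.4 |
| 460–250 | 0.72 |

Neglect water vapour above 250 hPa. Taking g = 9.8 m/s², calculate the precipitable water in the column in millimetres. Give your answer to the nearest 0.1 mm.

Precipitable water is the column-integrated vapour mass per unit area: PW = (1/g) Σ q̄ Δp, with q in kg/kg and Δp in Pa (1 kg/m² of water = 1 mm).
Layer 1000–930 hPa: Δp = 70 hPa = 7000 Pa, q̄ = 0.0059 kg/kg → 0.0059 × 7000 / 9.8 = 4.21 mm
Layer 930–520 hPa: Δp = 410 hPa = 41000 Pa, q̄ = 0.0018 kg/kg → 0.0018 × 41000 / 9.8 = 7.53 mm
Layer 520–460 hPa: Δp = 60 hPa = 6000 Pa, q̄ = 0.0014 kg/kg → 0.0014 × 6000 / 9.8 = 0.86 mm
Layer 460–250 hPa: Δp = 210 hPa = 21000 Pa, q̄ = 0.00072 kg/kg → 0.00072 × 21000 / 9.8 = 1.54 mm
PW = 4.21 + 7.53 + 0.86 + 1.54 = 14.14 ≈ 14.1 mm.

PW ≈ 14.1 mm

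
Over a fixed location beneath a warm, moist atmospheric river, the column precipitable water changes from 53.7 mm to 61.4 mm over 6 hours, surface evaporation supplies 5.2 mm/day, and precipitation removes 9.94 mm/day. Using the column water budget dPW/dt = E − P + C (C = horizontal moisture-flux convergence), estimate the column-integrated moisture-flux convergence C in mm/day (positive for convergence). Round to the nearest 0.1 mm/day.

dPW/dt = (61.4 − 53.7) mm / (6/24 day) = +30.800 mm/day.
C = dPW/dt − E + P = (+30.800) − 5.2 + 9.94 = 35.5 mm/day.

C ≈ 35.5 mm/day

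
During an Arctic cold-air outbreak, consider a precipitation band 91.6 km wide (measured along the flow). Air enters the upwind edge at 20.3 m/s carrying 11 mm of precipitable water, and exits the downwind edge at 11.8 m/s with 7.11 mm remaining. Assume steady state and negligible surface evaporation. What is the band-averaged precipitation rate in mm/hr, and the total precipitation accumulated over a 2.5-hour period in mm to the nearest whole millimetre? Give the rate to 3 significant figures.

R ≈ 5.48 mm/hr; total ≈ 14 mm

Column moisture flux per unit crosswind length is F = V × PW.
Inflow: F_in = 20.3 × 11 = 223.3 mm·m/s
Outflow: F_out = 11.8 × 7.11 = 83.898 mm·m/s
Steady-state rate R = (F_in − F_out)/L = (223.3 − 83.898) / 91600 m = 1.522e-03 mm/s.
R = 1.522e-03 × 3600 = 5.48 mm/hr.
Over 2.5 h: total = 5.48 × 2.5 = 13.7 ≈ 14 mm.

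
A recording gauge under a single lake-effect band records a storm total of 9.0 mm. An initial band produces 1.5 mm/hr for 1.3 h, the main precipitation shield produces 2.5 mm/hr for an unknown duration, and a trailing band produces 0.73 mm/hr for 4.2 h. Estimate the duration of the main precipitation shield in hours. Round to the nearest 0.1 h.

duration ≈ 1.6 h

Known phases: 1.5 × 1.3 + 0.73 × 4.2 = 1.95 + 3.066 = 5.016 mm.
Remaining depth = 9.0 − 5.016 = 3.984 mm.
Duration = 3.984 / 2.5 = 1.6 h.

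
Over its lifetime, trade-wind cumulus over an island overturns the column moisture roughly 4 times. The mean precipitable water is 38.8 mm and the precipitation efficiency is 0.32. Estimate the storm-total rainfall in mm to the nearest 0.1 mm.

rainfall ≈ 49.7 mm

Each cycle deposits ε × PW = 0.32 × 38.8 = 12.416 mm.
Over 4 cycles: 4 × 12.416 = 49.7 mm.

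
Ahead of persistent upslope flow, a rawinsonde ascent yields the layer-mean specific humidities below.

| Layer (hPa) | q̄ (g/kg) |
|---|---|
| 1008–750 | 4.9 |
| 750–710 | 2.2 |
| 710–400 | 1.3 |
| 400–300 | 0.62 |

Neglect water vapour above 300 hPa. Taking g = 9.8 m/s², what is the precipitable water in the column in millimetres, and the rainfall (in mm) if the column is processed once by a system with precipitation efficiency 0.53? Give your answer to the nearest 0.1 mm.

PW ≈ 18.5 mm; rainfall ≈ 9.8 mm

Precipitable water is the column-integrated vapour mass per unit area: PW = (1/g) Σ q̄ Δp, with q in kg/kg and Δp in Pa (1 kg/m² of water = 1 mm).
Layer 1008–750 hPa: Δp = 258 hPa = 25800 Pa, q̄ = 0.0049 kg/kg → 0.0049 × 25800 / 9.8 = 12.90 mm
Layer 750–710 hPa: Δp = 40 hPa = 4000 Pa, q̄ = 0.0022 kg/kg → 0.0022 × 4000 / 9.8 = 0.90 mm
Layer 710–400 hPa: Δp = 310 hPa = 31000 Pa, q̄ = 0.0013 kg/kg → 0.0013 × 31000 / 9.8 = 4.11 mm
Layer 400–300 hPa: Δp = 100 hPa = 10000 Pa, q̄ = 0.00062 kg/kg → 0.00062 × 10000 / 9.8 = 0.63 mm
PW = 12.90 + 0.90 + 4.11 + 0.63 = 18.54 ≈ 18.5 mm.
Rainfall = ε × PW = 0.53 × 18.5 = 9.8 mm.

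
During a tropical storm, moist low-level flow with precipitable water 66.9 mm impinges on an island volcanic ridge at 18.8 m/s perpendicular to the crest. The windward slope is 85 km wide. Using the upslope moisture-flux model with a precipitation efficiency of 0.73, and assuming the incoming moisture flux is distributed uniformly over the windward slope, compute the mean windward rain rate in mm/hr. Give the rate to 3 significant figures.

Incoming column moisture flux per unit ridge length: F = V × PW = 18.8 × 66.9 = 1257.72 mm·m/s.
Spread over the 85 km slope with efficiency ε = 0.73: R = ε·F/W = 0.73 × 1257.72 / 85000 m = 1.080e-02 mm/s.
R = 1.080e-02 × 3600 = 38.9 mm/hr.

R ≈ 38.9 mm/hr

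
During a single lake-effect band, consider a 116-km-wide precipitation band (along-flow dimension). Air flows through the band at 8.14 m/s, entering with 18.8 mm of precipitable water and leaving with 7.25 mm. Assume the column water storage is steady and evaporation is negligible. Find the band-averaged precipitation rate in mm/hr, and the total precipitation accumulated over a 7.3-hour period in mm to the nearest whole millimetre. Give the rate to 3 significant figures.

R ≈ 2.92 mm/hr; total ≈ 21 mm

Column moisture flux per unit crosswind length is F = V × PW.
Inflow: F_in = 8.14 × 18.8 = 153.032 mm·m/s
Outflow: F_out = 8.14 × 7.25 = 59.015 mm·m/s
Steady-state rate R = (F_in − F_out)/L = (153.032 − 59.015) / 116000 m = 8.105e-04 mm/s.
R = 8.105e-04 × 3600 = 2.92 mm/hr.
Over 7.3 h: total = 2.92 × 7.3 = 21.316 ≈ 21 mm.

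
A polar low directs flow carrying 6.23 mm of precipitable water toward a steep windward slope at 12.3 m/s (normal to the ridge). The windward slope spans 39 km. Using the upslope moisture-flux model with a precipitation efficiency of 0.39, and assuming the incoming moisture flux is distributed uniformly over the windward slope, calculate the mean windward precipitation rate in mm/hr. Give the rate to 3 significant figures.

Incoming column moisture flux per unit ridge length: F = V × PW = 12.3 × 6.23 = 76.629 mm·m/s.
Spread over the 39 km slope with efficiency ε = 0.39: R = ε·F/W = 0.39 × 76.629 / 39000 m = 7.663e-04 mm/s.
R = 7.663e-04 × 3600 = 2.76 mm/hr.

R ≈ 2.76 mm/hr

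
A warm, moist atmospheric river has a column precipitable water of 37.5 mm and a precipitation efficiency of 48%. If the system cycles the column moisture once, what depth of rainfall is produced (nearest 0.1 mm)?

rainfall ≈ 18.0 mm

Rainfall = ε × PW = 0.48 × 37.5 = 18.0 mm.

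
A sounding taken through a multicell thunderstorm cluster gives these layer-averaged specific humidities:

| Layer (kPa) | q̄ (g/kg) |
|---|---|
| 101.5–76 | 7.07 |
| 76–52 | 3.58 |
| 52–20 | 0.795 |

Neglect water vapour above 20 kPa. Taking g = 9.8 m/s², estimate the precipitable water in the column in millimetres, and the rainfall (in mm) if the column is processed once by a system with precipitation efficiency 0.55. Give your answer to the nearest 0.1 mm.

Precipitable water is the column-integrated vapour mass per unit area: PW = (1/g) Σ q̄ Δp, with q in kg/kg and Δp in Pa (1 kg/m² of water = 1 mm).
Layer 101.5–76 kPa: Δp = 255 hPa = 25500 Pa, q̄ = 0.00707 kg/kg → 0.00707 × 25500 / 9.8 = 18.40 mm
Layer 76–52 kPa: Δp = 240 hPa = 24000 Pa, q̄ = 0.00358 kg/kg → 0.00358 × 24000 / 9.8 = 8.77 mm
Layer 52–20 kPa: Δp = 320 hPa = 32000 Pa, q̄ = 0.000795 kg/kg → 0.000795 × 32000 / 9.8 = 2.60 mm
PW = 18.40 + 8.77 + 2.60 = 29.77 ≈ 29.8 mm.
Rainfall = ε × PW = 0.55 × 29.8 = 16.4 mm.

PW ≈ 29.8 mm; rainfall ≈ 16.4 mm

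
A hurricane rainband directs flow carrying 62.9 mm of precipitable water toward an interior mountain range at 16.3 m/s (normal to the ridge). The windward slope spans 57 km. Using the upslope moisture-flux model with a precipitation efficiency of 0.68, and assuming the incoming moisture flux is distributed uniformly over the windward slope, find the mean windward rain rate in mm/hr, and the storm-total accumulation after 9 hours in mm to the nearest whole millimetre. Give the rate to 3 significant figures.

R ≈ 44.0 mm/hr; total ≈ 396 mm

Incoming column moisture flux per unit ridge length: F = V × PW = 16.3 × 62.9 = 1025.27 mm·m/s.
Spread over the 57 km slope with efficiency ε = 0.68: R = ε·F/W = 0.68 × 1025.27 / 57000 m = 1.223e-02 mm/s.
R = 1.223e-02 × 3600 = 44.0 mm/hr.
Over 9 h: total = 44.0 × 9 = 396 mm.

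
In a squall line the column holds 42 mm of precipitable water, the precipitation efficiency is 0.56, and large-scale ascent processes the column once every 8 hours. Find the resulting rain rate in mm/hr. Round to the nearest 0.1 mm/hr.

Each overturning extracts ε × PW = 0.56 × 42 = 23.52 mm.
Rate = ε·PW / τ = 23.52 / 8 h = 2.9 mm/hr.

R ≈ 2.9 mm/hr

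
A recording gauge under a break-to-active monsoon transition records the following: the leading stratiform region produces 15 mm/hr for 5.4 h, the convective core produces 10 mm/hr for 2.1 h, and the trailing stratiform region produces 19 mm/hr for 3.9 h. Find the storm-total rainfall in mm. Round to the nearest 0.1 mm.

Total = Σ Rᵢ Δtᵢ = 15 × 5.4 + 10 × 2.1 + 19 × 3.9
      = 81 + 21 + 74.1 = 176.1 mm.

total ≈ 176.1 mm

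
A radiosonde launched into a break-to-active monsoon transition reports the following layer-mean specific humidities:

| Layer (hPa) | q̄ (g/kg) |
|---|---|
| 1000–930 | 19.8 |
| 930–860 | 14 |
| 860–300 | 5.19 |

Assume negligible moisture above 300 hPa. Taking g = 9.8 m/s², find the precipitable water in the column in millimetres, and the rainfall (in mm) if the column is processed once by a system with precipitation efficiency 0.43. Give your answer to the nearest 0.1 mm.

PW ≈ 53.8 mm; rainfall ≈ 23.1 mm

Precipitable water is the column-integrated vapour mass per unit area: PW = (1/g) Σ q̄ Δp, with q in kg/kg and Δp in Pa (1 kg/m² of water = 1 mm).
Layer 1000–930 hPa: Δp = 70 hPa = 7000 Pa, q̄ = 0.0198 kg/kg → 0.0198 × 7000 / 9.8 = 14.14 mm
Layer 930–860 hPa: Δp = 70 hPa = 7000 Pa, q̄ = 0.014 kg/kg → 0.014 × 7000 / 9.8 = 10.00 mm
Layer 860–300 hPa: Δp = 560 hPa = 56000 Pa, q̄ = 0.00519 kg/kg → 0.00519 × 56000 / 9.8 = 29.66 mm
PW = 14.14 + 10.00 + 29.66 = 53.80 ≈ 53.8 mm.
Rainfall = ε × PW = 0.43 × 53.8 = 23.1 mm.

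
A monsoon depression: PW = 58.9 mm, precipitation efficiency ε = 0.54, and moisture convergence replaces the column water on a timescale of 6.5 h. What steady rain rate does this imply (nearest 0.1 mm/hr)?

R ≈ 4.9 mm/hr

Each overturning extracts ε × PW = 0.54 × 58.9 = 31.806 mm.
Rate = ε·PW / τ = 31.806 / 6.5 h = 4.9 mm/hr.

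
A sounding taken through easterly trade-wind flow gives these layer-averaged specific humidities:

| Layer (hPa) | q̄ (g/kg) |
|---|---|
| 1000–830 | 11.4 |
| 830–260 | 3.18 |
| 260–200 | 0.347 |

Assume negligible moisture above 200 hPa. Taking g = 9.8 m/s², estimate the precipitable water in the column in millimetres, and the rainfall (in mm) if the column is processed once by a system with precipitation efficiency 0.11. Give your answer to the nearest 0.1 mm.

Precipitable water is the column-integrated vapour mass per unit area: PW = (1/g) Σ q̄ Δp, with q in kg/kg and Δp in Pa (1 kg/m² of water = 1 mm).
Layer 1000–830 hPa: Δp = 170 hPa = 17000 Pa, q̄ = 0.0114 kg/kg → 0.0114 × 17000 / 9.8 = 19.78 mm
Layer 830–260 hPa: Δp = 570 hPa = 57000 Pa, q̄ = 0.00318 kg/kg → 0.00318 × 57000 / 9.8 = 18.50 mm
Layer 260–200 hPa: Δp = 60 hPa = 6000 Pa, q̄ = 0.000347 kg/kg → 0.000347 × 6000 / 9.8 = 0.21 mm
PW = 19.78 + 18.50 + 0.21 = 38.49 ≈ 38.5 mm.
Rainfall = ε × PW = 0.11 × 38.5 = 4.2 mm.

PW ≈ 38.5 mm; rainfall ≈ 4.2 mm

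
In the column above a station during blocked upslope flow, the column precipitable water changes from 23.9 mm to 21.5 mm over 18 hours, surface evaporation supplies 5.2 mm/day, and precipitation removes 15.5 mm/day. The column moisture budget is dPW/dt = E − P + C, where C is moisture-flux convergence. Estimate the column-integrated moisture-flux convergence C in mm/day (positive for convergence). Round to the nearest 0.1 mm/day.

dPW/dt = (21.5 − 23.9) mm / (18/24 day) = -3.200 mm/day.
C = dPW/dt − E + P = (-3.200) − 5.2 + 15.5 = 7.1 mm/day.

C ≈ 7.1 mm/day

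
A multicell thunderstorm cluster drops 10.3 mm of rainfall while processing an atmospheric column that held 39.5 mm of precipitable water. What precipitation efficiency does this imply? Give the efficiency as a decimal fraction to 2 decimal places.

ε = rainfall / PW = 10.3 / 39.5 = 0.26.

ε ≈ 0.26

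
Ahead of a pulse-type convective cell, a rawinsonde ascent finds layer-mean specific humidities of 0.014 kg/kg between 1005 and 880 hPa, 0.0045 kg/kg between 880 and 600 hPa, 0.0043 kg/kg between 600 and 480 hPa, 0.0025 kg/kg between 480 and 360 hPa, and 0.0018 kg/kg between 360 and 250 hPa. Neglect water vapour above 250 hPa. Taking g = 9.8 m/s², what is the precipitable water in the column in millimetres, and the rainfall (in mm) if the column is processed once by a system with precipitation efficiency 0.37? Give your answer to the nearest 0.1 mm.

PW ≈ 41.1 mm; rainfall ≈ 15.2 mm

Precipitable water is the column-integrated vapour mass per unit area: PW = (1/g) Σ q̄ Δp, with q in kg/kg and Δp in Pa (1 kg/m² of water = 1 mm).
Layer 1005–880 hPa: Δp = 125 hPa = 12500 Pa, q̄ = 0.014 kg/kg → 0.014 × 12500 / 9.8 = 17.86 mm
Layer 880–600 hPa: Δp = 280 hPa = 28000 Pa, q̄ = 0.0045 kg/kg → 0.0045 × 28000 / 9.8 = 12.86 mm
Layer 600–480 hPa: Δp = 120 hPa = 12000 Pa, q̄ = 0.0043 kg/kg → 0.0043 × 12000 / 9.8 = 5.27 mm
Layer 480–360 hPa: Δp = 120 hPa = 12000 Pa, q̄ = 0.0025 kg/kg → 0.0025 × 12000 / 9.8 = 3.06 mm
Layer 360–250 hPa: Δp = 110 hPa = 11000 Pa, q̄ = 0.0018 kg/kg → 0.0018 × 11000 / 9.8 = 2.02 mm
PW = 17.86 + 12.86 + 5.27 + 3.06 + 2.02 = 41.07 ≈ 41.1 mm.
Rainfall = ε × PW = 0.37 × 41.1 = 15.2 mm.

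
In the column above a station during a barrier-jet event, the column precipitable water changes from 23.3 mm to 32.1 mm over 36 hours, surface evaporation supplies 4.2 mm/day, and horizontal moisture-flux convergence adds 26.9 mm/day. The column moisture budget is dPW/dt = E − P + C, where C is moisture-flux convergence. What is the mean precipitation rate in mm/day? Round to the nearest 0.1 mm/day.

dPW/dt = (32.1 − 23.3) mm / (36/24 day) = +5.867 mm/day.
P = E + C − dPW/dt = 4.2 + (26.9) − (+5.867) = 25.2 mm/day.

P ≈ 25.2 mm/day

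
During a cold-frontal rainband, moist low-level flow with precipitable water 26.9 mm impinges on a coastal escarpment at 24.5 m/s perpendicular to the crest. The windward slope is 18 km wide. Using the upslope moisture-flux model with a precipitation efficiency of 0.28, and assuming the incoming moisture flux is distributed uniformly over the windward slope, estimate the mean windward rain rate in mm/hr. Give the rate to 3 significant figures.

Incoming column moisture flux per unit ridge length: F = V × PW = 24.5 × 26.9 = 659.05 mm·m/s.
Spread over the 18 km slope with efficiency ε = 0.28: R = ε·F/W = 0.28 × 659.05 / 18000 m = 1.025e-02 mm/s.
R = 1.025e-02 × 3600 = 36.9 mm/hr.

R ≈ 36.9 mm/hr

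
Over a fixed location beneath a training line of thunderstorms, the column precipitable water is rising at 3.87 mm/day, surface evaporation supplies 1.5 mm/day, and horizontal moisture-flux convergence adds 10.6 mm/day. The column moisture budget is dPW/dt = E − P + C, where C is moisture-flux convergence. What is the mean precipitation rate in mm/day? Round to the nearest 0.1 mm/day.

dPW/dt = +3.87 mm/day.
P = E + C − dPW/dt = 1.5 + (10.6) − (+3.87) = 8.2 mm/day.

P ≈ 8.2 mm/day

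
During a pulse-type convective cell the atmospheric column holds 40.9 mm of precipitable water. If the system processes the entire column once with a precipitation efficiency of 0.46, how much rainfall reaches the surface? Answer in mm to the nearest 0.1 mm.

rainfall ≈ 18.8 mm

Rainfall = ε × PW = 0.46 × 40.9 = 18.8 mm.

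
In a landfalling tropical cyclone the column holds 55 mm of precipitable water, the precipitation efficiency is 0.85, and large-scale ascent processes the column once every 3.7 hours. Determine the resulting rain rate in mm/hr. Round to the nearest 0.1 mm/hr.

Each overturning extracts ε × PW = 0.85 × 55 = 46.75 mm.
Rate = ε·PW / τ = 46.75 / 3.7 h = 12.6 mm/hr.

R ≈ 12.6 mm/hr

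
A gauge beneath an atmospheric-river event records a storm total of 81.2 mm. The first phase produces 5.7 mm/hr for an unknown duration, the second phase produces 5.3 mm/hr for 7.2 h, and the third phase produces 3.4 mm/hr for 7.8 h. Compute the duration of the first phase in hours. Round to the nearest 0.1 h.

Known phases: 5.3 × 7.2 + 3.4 × 7.8 = 38.16 + 26.52 = 64.68 mm.
Remaining depth = 81.2 − 64.68 = 16.52 mm.
Duration = 16.52 / 5.7 = 2.9 h.

duration ≈ 2.9 h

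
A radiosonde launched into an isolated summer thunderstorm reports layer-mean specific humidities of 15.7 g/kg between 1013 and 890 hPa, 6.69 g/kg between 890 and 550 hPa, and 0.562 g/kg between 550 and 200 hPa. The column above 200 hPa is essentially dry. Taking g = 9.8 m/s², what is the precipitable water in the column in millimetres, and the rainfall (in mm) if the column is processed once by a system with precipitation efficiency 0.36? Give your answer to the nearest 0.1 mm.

PW ≈ 44.9 mm; rainfall ≈ 16.2 mm

Precipitable water is the column-integrated vapour mass per unit area: PW = (1/g) Σ q̄ Δp, with q in kg/kg and Δp in Pa (1 kg/m² of water = 1 mm).
Layer 1013–890 hPa: Δp = 123 hPa = 12300 Pa, q̄ = 0.0157 kg/kg → 0.0157 × 12300 / 9.8 = 19.71 mm
Layer 890–550 hPa: Δp = 340 hPa = 34000 Pa, q̄ = 0.00669 kg/kg → 0.00669 × 34000 / 9.8 = 23.21 mm
Layer 550–200 hPa: Δp = 350 hPa = 35000 Pa, q̄ = 0.000562 kg/kg → 0.000562 × 35000 / 9.8 = 2.01 mm
PW = 19.71 + 23.21 + 2.01 = 44.93 ≈ 44.9 mm.
Rainfall = ε × PW = 0.36 × 44.9 = 16.2 mm.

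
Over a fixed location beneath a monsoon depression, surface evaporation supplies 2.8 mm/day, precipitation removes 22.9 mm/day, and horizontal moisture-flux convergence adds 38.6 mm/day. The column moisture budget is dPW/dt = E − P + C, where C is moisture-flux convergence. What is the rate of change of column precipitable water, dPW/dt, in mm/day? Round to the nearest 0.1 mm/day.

dPW/dt ≈ 18.5 mm/day

dPW/dt = E − P + C = 2.8 − 22.9 + (38.6) = 18.5 mm/day.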